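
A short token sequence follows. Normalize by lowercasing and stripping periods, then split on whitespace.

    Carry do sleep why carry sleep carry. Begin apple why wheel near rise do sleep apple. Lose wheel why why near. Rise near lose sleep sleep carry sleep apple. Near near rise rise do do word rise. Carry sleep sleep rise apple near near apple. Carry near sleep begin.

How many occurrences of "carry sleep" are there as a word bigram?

Scanning the 48 overlapping bigram windows for "carry sleep":
  position 5–6: carry sleep
  position 27–28: carry sleep
  position 38–39: carry sleep

3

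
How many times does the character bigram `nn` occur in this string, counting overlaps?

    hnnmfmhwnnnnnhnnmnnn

Sliding a length-2 window over the 20 characters (19 positions):
  position 2–3: nn
  position 9–10: nn
  position 10–11: nn
  position 11–12: nn
  position 12–13: nn
  position 15–16: nn
  position 18–19: nn
  position 19–20: nn

8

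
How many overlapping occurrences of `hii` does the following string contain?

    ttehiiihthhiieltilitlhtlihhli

Sliding a length-3 window over the 29 characters (27 positions):
  position 4–6: hii
  position 11–13: hii

2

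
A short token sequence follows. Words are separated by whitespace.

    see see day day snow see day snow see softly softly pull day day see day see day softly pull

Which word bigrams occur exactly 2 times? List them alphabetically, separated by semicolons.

Bigram counts meeting the condition (exactly 2 times):
  day day: 2
  day see: 2
  day snow: 2
  snow see: 2
  softly pull: 2

day day; day see; day snow; snow see; softly pull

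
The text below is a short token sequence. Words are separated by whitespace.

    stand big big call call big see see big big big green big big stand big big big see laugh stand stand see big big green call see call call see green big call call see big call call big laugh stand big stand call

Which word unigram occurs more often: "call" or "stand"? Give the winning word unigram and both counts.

"call" (10 vs 6)

"call": 10 occurrences
"stand": 6 occurrences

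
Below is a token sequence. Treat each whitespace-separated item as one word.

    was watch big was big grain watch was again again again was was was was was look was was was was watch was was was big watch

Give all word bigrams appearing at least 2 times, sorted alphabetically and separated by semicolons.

again again; was big; was was; was watch; watch was

Bigram counts meeting the condition (at least 2 times):
  again again: 2
  was big: 2
  was was: 9
  was watch: 2
  watch was: 2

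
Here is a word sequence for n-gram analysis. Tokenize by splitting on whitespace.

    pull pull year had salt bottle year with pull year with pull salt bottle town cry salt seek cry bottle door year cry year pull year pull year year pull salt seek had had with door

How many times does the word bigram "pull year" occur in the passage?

Scanning the 35 overlapping bigram windows for "pull year":
  position 2–3: pull year
  position 9–10: pull year
  position 25–26: pull year
  position 27–28: pull year

4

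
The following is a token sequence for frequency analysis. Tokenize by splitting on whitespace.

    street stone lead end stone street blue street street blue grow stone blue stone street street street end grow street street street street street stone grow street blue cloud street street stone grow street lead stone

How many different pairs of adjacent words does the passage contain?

36 tokens → 35 bigram windows in total.
Repeated bigrams (each contributes count−1 duplicates):
  street street: 8
  grow street: 3
  street blue: 3
  street stone: 3
  stone grow: 2
  stone street: 2
15 duplicate windows → 35 − 15 = 20 distinct.

20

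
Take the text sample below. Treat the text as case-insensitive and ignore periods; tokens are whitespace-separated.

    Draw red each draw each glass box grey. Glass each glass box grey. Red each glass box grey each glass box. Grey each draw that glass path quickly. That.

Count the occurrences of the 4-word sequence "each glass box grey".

Scanning the 26 overlapping 4-gram windows for "each glass box grey":
  position 5–8: each glass box grey
  position 10–13: each glass box grey
  position 15–18: each glass box grey
  position 19–22: each glass box grey

4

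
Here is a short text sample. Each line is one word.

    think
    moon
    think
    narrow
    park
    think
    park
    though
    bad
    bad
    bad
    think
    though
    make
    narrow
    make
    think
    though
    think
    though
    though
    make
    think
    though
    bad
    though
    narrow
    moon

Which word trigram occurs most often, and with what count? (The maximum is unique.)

Trigram frequencies (highest first):
  make think though: 2
  think moon think: 1
  moon think narrow: 1
  think narrow park: 1
  narrow park think: 1
  park think park: 1
  … (19 more, each ≤ 1)

"make think though", 2 times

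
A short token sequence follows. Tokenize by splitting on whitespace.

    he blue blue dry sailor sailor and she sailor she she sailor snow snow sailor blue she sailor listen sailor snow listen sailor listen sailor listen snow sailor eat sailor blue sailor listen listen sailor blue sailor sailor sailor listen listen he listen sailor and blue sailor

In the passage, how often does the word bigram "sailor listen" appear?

Scanning the 46 overlapping bigram windows for "sailor listen":
  position 18–19: sailor listen
  position 23–24: sailor listen
  position 25–26: sailor listen
  position 32–33: sailor listen
  position 39–40: sailor listen

5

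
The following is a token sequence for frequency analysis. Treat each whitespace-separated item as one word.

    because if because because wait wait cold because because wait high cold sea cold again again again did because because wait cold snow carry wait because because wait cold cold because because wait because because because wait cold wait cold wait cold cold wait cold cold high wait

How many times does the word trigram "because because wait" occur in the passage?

6

Scanning the 46 overlapping trigram windows for "because because wait":
  position 3–5: because because wait
  position 8–10: because because wait
  position 19–21: because because wait
  position 26–28: because because wait
  position 31–33: because because wait
  position 35–37: because because wait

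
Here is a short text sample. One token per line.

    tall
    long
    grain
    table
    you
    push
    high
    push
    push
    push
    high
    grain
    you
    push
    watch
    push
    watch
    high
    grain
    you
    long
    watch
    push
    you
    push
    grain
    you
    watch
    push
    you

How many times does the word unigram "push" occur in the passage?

Scanning the 30 tokens for "push":
  position 6: push
  position 8: push
  position 9: push
  position 10: push
  position 14: push
  position 16: push
  position 23: push
  position 25: push
  position 29: push

9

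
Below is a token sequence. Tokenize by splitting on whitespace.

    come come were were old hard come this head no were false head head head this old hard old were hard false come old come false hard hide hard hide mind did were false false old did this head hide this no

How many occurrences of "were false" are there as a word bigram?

Scanning the 41 overlapping bigram windows for "were false":
  position 11–12: were false
  position 33–34: were false

2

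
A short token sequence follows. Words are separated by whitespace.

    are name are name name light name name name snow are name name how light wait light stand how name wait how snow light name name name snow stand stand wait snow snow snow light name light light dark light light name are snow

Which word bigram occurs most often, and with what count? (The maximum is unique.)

"name name", 6 times

Bigram frequencies (highest first):
  name name: 6
  light name: 4
  are name: 3
  name are: 2
  name light: 2
  name snow: 2
  … (21 more, each ≤ 2)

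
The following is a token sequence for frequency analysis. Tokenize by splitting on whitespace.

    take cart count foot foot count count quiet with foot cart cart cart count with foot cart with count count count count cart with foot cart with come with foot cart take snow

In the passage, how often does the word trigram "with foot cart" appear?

Scanning the 31 overlapping trigram windows for "with foot cart":
  position 9–11: with foot cart
  position 15–17: with foot cart
  position 24–26: with foot cart
  position 29–31: with foot cart

4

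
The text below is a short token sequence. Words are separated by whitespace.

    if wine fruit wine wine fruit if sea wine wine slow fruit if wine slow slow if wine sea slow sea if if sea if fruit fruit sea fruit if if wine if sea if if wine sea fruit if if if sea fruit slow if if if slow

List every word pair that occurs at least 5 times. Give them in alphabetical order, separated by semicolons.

if if; if wine

Bigram counts meeting the condition (at least 5 times):
  if if: 7
  if wine: 5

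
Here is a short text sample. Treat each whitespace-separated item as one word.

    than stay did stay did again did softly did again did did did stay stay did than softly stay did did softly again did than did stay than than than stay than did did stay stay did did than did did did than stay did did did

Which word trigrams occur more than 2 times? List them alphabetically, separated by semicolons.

did did did; stay did did

Trigram counts meeting the condition (more than 2 times):
  did did did: 3
  stay did did: 3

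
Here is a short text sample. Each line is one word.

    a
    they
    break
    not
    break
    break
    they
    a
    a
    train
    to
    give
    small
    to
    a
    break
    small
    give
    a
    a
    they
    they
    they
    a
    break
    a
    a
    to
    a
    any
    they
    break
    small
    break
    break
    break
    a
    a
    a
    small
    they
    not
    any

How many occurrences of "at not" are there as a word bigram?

Scanning the 42 overlapping bigram windows for "at not":
  (none found)

0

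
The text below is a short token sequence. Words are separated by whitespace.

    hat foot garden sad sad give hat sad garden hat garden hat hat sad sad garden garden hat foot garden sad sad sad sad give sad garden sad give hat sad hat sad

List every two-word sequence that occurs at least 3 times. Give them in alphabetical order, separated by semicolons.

Bigram counts meeting the condition (at least 3 times):
  garden hat: 3
  garden sad: 3
  hat sad: 4
  sad garden: 3
  sad give: 3
  sad sad: 5

garden hat; garden sad; hat sad; sad garden; sad give; sad sad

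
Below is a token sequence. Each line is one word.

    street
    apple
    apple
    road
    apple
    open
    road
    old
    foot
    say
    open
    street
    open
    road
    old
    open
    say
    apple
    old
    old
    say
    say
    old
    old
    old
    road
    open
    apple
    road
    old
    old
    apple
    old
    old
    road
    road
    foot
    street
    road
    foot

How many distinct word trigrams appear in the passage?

40 tokens → 38 trigram windows in total.
Repeated trigrams (each contributes count−1 duplicates):
  apple old old: 2
  old old road: 2
  open road old: 2
3 duplicate windows → 38 − 3 = 35 distinct.

35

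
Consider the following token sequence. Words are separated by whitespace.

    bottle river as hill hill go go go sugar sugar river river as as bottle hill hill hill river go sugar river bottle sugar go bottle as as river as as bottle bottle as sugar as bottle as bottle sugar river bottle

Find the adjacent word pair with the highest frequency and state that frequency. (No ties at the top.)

Bigram frequencies (highest first):
  as bottle: 4
  river as: 3
  hill hill: 3
  sugar river: 3
  as as: 3
  bottle as: 3
  … (18 more, each ≤ 2)

"as bottle", 4 times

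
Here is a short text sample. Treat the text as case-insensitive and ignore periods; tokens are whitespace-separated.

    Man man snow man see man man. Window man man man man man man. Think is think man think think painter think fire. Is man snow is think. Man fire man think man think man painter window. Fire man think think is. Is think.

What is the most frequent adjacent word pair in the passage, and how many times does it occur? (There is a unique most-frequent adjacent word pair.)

Bigram frequencies (highest first):
  man man: 7
  man think: 5
  think man: 4
  is think: 3
  man snow: 2
  think is: 2
  … (18 more, each ≤ 2)

"man man", 7 times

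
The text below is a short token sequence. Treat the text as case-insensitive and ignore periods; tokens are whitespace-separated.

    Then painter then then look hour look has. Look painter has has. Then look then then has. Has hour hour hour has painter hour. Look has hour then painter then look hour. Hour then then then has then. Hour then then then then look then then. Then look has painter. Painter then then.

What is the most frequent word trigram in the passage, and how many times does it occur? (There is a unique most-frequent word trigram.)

Trigram frequencies (highest first):
  then then then: 4
  then then look: 3
  then painter then: 2
  painter then then: 2
  then look hour: 2
  hour look has: 2
  … (32 more, each ≤ 2)

"then then then", 4 times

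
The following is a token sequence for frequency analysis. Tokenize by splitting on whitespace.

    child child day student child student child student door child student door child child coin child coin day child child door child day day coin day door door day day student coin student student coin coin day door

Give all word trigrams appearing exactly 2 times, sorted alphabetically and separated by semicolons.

child student door; coin day door; student child student; student door child

Trigram counts meeting the condition (exactly 2 times):
  child student door: 2
  coin day door: 2
  student child student: 2
  student door child: 2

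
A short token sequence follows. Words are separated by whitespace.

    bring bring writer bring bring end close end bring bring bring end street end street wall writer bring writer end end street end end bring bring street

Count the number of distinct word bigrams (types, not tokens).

14

27 tokens → 26 bigram windows in total.
Repeated bigrams (each contributes count−1 duplicates):
  bring bring: 5
  end street: 3
  bring end: 2
  bring writer: 2
  end bring: 2
  end end: 2
  street end: 2
  writer bring: 2
12 duplicate windows → 26 − 12 = 14 distinct.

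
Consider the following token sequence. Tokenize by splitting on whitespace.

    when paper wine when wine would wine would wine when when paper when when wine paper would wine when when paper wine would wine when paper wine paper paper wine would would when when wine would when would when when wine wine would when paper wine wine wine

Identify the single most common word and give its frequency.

Unigram frequencies (highest first):
  wine: 16
  when: 15
  would: 9
  paper: 8

"wine", 16 times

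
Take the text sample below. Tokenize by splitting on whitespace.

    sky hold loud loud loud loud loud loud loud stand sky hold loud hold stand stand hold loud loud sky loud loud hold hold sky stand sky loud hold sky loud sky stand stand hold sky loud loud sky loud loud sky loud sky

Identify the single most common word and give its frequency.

Unigram frequencies (highest first):
  loud: 19
  sky: 11
  hold: 8
  stand: 6

"loud", 19 times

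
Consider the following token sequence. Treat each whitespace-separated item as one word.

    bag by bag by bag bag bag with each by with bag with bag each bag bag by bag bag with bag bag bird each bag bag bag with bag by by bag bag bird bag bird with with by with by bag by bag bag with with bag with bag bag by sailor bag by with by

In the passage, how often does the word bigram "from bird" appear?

Scanning the 57 overlapping bigram windows for "from bird":
  (none found)

0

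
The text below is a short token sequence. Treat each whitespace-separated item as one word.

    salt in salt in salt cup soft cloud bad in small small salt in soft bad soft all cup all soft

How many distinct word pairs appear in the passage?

21 tokens → 20 bigram windows in total.
Repeated bigrams (each contributes count−1 duplicates):
  salt in: 3
  in salt: 2
3 duplicate windows → 20 − 3 = 17 distinct.

17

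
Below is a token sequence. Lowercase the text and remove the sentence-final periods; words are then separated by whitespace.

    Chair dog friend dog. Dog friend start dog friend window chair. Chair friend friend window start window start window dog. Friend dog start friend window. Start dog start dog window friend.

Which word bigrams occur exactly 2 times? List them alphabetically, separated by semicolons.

Bigram counts meeting the condition (exactly 2 times):
  dog start: 2
  friend dog: 2
  start window: 2

dog start; friend dog; start window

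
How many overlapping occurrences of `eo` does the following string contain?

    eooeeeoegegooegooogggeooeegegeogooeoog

5

Sliding a length-2 window over the 38 characters (37 positions):
  position 1–2: eo
  position 6–7: eo
  position 22–23: eo
  position 30–31: eo
  position 35–36: eo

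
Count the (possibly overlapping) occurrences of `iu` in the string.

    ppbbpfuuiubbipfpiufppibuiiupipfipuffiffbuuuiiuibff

Sliding a length-2 window over the 50 characters (49 positions):
  position 9–10: iu
  position 17–18: iu
  position 26–27: iu
  position 45–46: iu

4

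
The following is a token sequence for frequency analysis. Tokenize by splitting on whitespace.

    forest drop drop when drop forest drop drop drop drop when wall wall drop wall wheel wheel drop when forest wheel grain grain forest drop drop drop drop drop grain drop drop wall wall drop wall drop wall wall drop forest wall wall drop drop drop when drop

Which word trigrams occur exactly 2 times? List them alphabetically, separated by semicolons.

drop wall wall; drop when drop

Trigram counts meeting the condition (exactly 2 times):
  drop wall wall: 2
  drop when drop: 2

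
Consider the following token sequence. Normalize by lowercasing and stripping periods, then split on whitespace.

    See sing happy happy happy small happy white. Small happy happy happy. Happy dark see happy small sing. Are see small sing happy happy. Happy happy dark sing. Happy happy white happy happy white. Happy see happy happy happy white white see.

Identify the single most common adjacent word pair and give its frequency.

"happy happy", 12 times

Bigram frequencies (highest first):
  happy happy: 12
  happy white: 4
  sing happy: 3
  happy small: 2
  small happy: 2
  happy dark: 2
  … (13 more, each ≤ 2)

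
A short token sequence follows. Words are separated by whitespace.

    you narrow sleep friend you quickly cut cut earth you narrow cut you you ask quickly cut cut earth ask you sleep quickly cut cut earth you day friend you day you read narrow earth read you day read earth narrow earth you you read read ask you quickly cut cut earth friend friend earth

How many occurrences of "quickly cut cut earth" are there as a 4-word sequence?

4

Scanning the 52 overlapping 4-gram windows for "quickly cut cut earth":
  position 6–9: quickly cut cut earth
  position 16–19: quickly cut cut earth
  position 23–26: quickly cut cut earth
  position 49–52: quickly cut cut earth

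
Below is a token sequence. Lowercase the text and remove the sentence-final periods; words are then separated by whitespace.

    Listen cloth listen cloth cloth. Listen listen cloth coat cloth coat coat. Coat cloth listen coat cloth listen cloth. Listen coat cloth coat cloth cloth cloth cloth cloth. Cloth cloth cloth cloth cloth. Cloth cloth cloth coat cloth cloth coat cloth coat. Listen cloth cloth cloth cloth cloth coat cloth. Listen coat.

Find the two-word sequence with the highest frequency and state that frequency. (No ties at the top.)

Bigram frequencies (highest first):
  cloth cloth: 18
  coat cloth: 8
  cloth coat: 7
  cloth listen: 6
  listen cloth: 5
  listen coat: 3
  … (3 more, each ≤ 2)

"cloth cloth", 18 times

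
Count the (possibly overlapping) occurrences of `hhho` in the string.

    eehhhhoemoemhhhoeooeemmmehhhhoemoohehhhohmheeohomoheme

Sliding a length-4 window over the 54 characters (51 positions):
  position 4–7: hhho
  position 13–16: hhho
  position 27–30: hhho
  position 37–40: hhho

4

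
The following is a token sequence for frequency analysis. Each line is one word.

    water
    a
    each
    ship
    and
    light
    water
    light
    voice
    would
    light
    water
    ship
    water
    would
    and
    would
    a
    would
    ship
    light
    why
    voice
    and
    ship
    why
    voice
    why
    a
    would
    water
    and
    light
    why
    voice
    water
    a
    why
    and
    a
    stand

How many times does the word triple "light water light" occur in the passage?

1

Scanning the 39 overlapping trigram windows for "light water light":
  position 6–8: light water light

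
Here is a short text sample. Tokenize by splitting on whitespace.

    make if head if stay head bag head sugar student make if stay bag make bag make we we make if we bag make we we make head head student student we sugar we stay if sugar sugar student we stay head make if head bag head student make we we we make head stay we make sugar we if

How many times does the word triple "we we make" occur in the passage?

Scanning the 58 overlapping trigram windows for "we we make":
  position 18–20: we we make
  position 25–27: we we make
  position 51–53: we we make

3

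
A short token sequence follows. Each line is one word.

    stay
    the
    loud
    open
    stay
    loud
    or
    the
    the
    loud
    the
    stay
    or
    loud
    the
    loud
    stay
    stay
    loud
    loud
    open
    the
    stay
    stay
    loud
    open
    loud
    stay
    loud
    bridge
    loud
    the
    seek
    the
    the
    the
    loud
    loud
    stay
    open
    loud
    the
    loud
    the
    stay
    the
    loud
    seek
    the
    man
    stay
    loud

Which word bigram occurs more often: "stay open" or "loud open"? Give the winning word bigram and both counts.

"stay open": 1 occurrence
"loud open": 3 occurrences

"loud open" (3 vs 1)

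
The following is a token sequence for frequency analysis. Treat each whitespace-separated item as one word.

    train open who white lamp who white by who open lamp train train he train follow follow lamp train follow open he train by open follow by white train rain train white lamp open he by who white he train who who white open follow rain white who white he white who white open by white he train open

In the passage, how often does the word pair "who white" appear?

6

Scanning the 58 overlapping bigram windows for "who white":
  position 3–4: who white
  position 6–7: who white
  position 37–38: who white
  position 42–43: who white
  position 48–49: who white
  position 52–53: who white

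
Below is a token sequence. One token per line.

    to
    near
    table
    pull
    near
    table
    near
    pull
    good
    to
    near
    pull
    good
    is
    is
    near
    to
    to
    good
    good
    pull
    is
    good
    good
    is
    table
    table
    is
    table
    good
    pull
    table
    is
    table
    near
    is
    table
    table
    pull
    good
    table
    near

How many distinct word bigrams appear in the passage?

42 tokens → 41 bigram windows in total.
Repeated bigrams (each contributes count−1 duplicates):
  is table: 4
  pull good: 3
  table near: 3
  good good: 2
  good is: 2
  good pull: 2
  near pull: 2
  near table: 2
  … (4 more repeated)
16 duplicate windows → 41 − 16 = 25 distinct.

25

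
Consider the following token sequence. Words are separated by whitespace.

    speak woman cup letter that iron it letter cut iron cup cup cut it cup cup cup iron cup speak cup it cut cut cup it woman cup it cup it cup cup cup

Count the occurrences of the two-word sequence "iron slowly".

Scanning the 33 overlapping bigram windows for "iron slowly":
  (none found)

0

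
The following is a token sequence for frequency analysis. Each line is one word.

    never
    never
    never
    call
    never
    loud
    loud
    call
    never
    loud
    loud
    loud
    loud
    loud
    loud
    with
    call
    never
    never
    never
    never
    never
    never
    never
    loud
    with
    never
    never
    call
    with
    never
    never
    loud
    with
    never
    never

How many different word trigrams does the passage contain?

18

36 tokens → 34 trigram windows in total.
Repeated trigrams (each contributes count−1 duplicates):
  never never never: 6
  loud loud loud: 4
  with never never: 3
  call never loud: 2
  loud with never: 2
  never loud loud: 2
  never loud with: 2
  never never call: 2
  … (1 more repeated)
16 duplicate windows → 34 − 16 = 18 distinct.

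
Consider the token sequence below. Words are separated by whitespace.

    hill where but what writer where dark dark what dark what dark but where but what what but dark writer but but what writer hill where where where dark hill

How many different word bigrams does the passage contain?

30 tokens → 29 bigram windows in total.
Repeated bigrams (each contributes count−1 duplicates):
  but what: 3
  dark what: 2
  hill where: 2
  what dark: 2
  what writer: 2
  where but: 2
  where dark: 2
  where where: 2
9 duplicate windows → 29 − 9 = 20 distinct.

20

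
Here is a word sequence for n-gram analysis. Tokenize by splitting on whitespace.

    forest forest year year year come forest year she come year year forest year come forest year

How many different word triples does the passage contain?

17 tokens → 15 trigram windows in total.
Repeated trigrams (each contributes count−1 duplicates):
  come forest year: 2
  year come forest: 2
2 duplicate windows → 15 − 2 = 13 distinct.

13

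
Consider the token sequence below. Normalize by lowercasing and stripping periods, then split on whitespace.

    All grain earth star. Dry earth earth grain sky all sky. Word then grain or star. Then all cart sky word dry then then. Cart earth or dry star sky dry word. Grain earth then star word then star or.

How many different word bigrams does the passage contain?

35

40 tokens → 39 bigram windows in total.
Repeated bigrams (each contributes count−1 duplicates):
  grain earth: 2
  sky word: 2
  then star: 2
  word then: 2
4 duplicate windows → 39 − 4 = 35 distinct.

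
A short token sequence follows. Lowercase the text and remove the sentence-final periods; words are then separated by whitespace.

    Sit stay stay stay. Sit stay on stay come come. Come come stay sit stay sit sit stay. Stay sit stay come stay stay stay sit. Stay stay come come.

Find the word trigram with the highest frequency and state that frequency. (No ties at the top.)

Trigram frequencies (highest first):
  stay sit stay: 4
  sit stay stay: 3
  stay stay sit: 3
  stay stay stay: 2
  stay come come: 2
  come come come: 2
  … (12 more, each ≤ 1)

"stay sit stay", 4 times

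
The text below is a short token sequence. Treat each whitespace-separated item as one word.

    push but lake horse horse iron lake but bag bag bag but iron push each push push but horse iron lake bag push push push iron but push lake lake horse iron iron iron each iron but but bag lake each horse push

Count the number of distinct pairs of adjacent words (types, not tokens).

31

43 tokens → 42 bigram windows in total.
Repeated bigrams (each contributes count−1 duplicates):
  horse iron: 3
  push push: 3
  bag bag: 2
  but bag: 2
  iron but: 2
  iron iron: 2
  iron lake: 2
  lake horse: 2
  … (1 more repeated)
11 duplicate windows → 42 − 11 = 31 distinct.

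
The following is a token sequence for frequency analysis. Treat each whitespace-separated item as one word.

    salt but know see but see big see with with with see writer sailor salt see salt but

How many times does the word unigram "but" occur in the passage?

Scanning the 18 tokens for "but":
  position 2: but
  position 5: but
  position 18: but

3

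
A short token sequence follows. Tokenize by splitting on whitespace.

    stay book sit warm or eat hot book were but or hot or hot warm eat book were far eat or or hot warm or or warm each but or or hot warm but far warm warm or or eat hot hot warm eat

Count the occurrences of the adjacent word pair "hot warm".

Scanning the 43 overlapping bigram windows for "hot warm":
  position 14–15: hot warm
  position 23–24: hot warm
  position 32–33: hot warm
  position 42–43: hot warm

4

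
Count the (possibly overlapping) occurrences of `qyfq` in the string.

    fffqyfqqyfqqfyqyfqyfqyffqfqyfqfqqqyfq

6

Sliding a length-4 window over the 37 characters (34 positions):
  position 4–7: qyfq
  position 8–11: qyfq
  position 15–18: qyfq
  position 18–21: qyfq
  position 27–30: qyfq
  position 34–37: qyfq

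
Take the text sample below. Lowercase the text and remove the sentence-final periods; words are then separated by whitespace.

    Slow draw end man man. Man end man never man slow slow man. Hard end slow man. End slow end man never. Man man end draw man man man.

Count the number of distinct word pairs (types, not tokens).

29 tokens → 28 bigram windows in total.
Repeated bigrams (each contributes count−1 duplicates):
  man man: 5
  end man: 3
  man end: 3
  end slow: 2
  man never: 2
  never man: 2
  slow man: 2
12 duplicate windows → 28 − 12 = 16 distinct.

16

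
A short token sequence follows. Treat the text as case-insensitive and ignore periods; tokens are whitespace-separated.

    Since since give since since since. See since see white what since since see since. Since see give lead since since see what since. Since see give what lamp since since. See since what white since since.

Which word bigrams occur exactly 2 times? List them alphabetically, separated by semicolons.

see give; what since

Bigram counts meeting the condition (exactly 2 times):
  see give: 2
  what since: 2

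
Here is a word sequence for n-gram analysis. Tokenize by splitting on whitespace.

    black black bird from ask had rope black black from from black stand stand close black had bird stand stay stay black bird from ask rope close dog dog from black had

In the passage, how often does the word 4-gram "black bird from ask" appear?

2

Scanning the 29 overlapping 4-gram windows for "black bird from ask":
  position 2–5: black bird from ask
  position 22–25: black bird from ask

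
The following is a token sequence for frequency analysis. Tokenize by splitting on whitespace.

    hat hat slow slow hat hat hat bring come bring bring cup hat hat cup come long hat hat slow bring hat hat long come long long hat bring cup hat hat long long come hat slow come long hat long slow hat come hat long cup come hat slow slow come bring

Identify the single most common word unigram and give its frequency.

Unigram frequencies (highest first):
  hat: 19
  long: 9
  come: 8
  slow: 7
  bring: 6
  cup: 4

"hat", 19 times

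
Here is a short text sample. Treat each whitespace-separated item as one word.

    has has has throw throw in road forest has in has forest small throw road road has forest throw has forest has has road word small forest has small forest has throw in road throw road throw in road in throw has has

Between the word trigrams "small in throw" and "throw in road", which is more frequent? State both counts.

"small in throw": 0 occurrences
"throw in road": 3 occurrences

"throw in road" (3 vs 0)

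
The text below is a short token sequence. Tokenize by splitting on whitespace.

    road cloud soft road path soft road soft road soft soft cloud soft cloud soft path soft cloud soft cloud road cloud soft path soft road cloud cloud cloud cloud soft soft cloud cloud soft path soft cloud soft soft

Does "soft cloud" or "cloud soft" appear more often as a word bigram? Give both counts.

"soft cloud": 6 occurrences
"cloud soft": 8 occurrences

"cloud soft" (8 vs 6)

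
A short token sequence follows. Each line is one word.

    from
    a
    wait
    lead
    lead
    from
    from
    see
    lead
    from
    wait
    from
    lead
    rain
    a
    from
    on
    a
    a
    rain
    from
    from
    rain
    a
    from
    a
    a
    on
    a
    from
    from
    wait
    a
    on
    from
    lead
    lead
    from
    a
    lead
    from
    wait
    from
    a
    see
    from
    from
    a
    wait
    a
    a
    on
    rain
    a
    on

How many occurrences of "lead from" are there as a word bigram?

4

Scanning the 54 overlapping bigram windows for "lead from":
  position 5–6: lead from
  position 9–10: lead from
  position 37–38: lead from
  position 40–41: lead from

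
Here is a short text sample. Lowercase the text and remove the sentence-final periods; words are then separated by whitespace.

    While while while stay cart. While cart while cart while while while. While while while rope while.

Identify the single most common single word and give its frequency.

Unigram frequencies (highest first):
  while: 12
  cart: 3
  stay: 1
  rope: 1

"while", 12 times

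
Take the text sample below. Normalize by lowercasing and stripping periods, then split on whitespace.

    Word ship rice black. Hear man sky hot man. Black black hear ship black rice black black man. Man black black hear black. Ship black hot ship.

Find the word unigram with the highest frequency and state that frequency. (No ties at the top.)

"black", 10 times

Unigram frequencies (highest first):
  black: 10
  ship: 4
  man: 4
  hear: 3
  rice: 2
  hot: 2
  … (2 more, each ≤ 1)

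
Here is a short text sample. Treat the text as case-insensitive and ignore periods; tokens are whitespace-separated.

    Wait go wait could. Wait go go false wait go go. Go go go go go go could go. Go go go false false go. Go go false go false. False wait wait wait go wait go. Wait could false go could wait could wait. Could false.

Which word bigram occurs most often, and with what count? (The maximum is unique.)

"go go", 13 times

Bigram frequencies (highest first):
  go go: 13
  wait go: 5
  wait could: 4
  go false: 4
  go wait: 3
  could wait: 3
  … (7 more, each ≤ 3)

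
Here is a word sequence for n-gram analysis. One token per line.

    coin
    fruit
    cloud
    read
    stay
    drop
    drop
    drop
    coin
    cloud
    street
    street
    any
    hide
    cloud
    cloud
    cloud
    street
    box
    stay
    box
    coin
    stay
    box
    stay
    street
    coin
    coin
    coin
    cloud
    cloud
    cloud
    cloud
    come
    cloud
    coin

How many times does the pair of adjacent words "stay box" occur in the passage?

Scanning the 35 overlapping bigram windows for "stay box":
  position 20–21: stay box
  position 23–24: stay box

2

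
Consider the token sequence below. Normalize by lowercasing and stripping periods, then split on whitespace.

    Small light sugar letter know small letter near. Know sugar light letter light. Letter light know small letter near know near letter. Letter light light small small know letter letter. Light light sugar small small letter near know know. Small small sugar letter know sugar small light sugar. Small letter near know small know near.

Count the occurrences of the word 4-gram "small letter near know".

4

Scanning the 52 overlapping 4-gram windows for "small letter near know":
  position 6–9: small letter near know
  position 17–20: small letter near know
  position 35–38: small letter near know
  position 49–52: small letter near know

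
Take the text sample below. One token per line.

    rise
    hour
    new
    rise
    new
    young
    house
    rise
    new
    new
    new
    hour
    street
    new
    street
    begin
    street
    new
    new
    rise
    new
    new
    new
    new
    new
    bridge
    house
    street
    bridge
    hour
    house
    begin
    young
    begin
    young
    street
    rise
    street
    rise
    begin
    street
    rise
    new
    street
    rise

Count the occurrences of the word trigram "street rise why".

Scanning the 43 overlapping trigram windows for "street rise why":
  (none found)

0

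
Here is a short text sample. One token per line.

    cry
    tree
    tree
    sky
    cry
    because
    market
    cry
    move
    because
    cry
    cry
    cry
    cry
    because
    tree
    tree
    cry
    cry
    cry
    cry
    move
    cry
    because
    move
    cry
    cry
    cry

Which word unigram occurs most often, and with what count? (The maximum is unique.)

Unigram frequencies (highest first):
  cry: 15
  tree: 4
  because: 4
  move: 3
  sky: 1
  market: 1

"cry", 15 times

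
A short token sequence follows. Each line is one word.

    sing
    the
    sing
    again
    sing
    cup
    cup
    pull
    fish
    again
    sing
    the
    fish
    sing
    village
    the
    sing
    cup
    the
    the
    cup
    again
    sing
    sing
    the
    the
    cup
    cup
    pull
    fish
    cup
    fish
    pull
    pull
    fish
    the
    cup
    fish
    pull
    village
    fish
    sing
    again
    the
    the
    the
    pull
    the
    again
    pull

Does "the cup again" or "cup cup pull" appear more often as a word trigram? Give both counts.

"the cup again": 1 occurrence
"cup cup pull": 2 occurrences

"cup cup pull" (2 vs 1)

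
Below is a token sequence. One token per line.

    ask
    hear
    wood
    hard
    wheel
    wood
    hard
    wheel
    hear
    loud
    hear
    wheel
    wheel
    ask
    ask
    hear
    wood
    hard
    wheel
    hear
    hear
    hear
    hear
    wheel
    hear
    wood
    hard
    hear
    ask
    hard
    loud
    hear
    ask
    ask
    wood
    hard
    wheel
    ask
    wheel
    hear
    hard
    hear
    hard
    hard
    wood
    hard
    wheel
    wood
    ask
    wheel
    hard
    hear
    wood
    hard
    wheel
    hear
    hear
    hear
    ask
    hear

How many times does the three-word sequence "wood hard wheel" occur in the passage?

Scanning the 58 overlapping trigram windows for "wood hard wheel":
  position 3–5: wood hard wheel
  position 6–8: wood hard wheel
  position 17–19: wood hard wheel
  position 35–37: wood hard wheel
  position 45–47: wood hard wheel
  position 53–55: wood hard wheel

6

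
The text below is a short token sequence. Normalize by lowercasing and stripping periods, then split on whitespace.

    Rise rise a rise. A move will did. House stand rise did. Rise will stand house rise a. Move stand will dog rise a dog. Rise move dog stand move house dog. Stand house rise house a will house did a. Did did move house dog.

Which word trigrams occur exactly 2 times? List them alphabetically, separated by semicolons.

move house dog; rise a move; stand house rise

Trigram counts meeting the condition (exactly 2 times):
  move house dog: 2
  rise a move: 2
  stand house rise: 2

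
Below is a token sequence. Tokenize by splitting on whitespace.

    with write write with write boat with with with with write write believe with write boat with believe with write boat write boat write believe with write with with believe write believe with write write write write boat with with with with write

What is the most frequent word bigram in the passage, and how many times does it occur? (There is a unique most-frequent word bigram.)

"with write", 8 times

Bigram frequencies (highest first):
  with write: 8
  with with: 7
  write write: 5
  write boat: 5
  believe with: 4
  boat with: 3
  … (5 more, each ≤ 3)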